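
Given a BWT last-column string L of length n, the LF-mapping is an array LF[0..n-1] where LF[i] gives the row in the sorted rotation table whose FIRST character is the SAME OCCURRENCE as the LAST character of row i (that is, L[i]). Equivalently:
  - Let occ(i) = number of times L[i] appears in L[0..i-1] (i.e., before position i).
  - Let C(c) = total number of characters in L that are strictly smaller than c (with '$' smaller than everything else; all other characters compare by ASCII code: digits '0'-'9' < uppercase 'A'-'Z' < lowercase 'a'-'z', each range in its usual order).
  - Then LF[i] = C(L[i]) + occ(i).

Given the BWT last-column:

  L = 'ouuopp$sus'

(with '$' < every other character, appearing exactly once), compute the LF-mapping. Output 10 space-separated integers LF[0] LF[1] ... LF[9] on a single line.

Char counts: '$':1, 'o':2, 'p':2, 's':2, 'u':3
C (first-col start): C('$')=0, C('o')=1, C('p')=3, C('s')=5, C('u')=7
L[0]='o': occ=0, LF[0]=C('o')+0=1+0=1
L[1]='u': occ=0, LF[1]=C('u')+0=7+0=7
L[2]='u': occ=1, LF[2]=C('u')+1=7+1=8
L[3]='o': occ=1, LF[3]=C('o')+1=1+1=2
L[4]='p': occ=0, LF[4]=C('p')+0=3+0=3
L[5]='p': occ=1, LF[5]=C('p')+1=3+1=4
L[6]='$': occ=0, LF[6]=C('$')+0=0+0=0
L[7]='s': occ=0, LF[7]=C('s')+0=5+0=5
L[8]='u': occ=2, LF[8]=C('u')+2=7+2=9
L[9]='s': occ=1, LF[9]=C('s')+1=5+1=6

Answer: 1 7 8 2 3 4 0 5 9 6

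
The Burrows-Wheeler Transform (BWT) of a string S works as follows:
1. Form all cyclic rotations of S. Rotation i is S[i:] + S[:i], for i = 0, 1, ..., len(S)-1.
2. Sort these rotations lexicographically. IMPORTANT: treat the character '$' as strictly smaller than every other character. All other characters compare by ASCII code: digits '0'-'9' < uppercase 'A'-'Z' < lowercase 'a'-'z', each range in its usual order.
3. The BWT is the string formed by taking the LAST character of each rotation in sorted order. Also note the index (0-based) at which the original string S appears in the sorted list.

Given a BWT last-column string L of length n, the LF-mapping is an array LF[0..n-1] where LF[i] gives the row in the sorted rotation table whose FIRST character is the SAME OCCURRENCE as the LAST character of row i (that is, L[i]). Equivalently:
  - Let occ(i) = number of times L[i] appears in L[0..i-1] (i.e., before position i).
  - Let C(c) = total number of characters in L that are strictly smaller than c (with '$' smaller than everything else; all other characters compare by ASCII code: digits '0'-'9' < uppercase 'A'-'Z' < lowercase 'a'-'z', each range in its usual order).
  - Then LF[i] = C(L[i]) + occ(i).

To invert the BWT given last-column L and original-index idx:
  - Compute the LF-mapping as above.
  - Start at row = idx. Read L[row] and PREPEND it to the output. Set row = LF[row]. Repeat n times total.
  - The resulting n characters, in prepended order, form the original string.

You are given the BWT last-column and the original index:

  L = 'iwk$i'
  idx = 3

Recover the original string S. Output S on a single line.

Answer: kiwi$

Derivation:
LF mapping: 1 4 3 0 2
Walk LF starting at row 3, prepending L[row]:
  step 1: row=3, L[3]='$', prepend. Next row=LF[3]=0
  step 2: row=0, L[0]='i', prepend. Next row=LF[0]=1
  step 3: row=1, L[1]='w', prepend. Next row=LF[1]=4
  step 4: row=4, L[4]='i', prepend. Next row=LF[4]=2
  step 5: row=2, L[2]='k', prepend. Next row=LF[2]=3
Reversed output: kiwi$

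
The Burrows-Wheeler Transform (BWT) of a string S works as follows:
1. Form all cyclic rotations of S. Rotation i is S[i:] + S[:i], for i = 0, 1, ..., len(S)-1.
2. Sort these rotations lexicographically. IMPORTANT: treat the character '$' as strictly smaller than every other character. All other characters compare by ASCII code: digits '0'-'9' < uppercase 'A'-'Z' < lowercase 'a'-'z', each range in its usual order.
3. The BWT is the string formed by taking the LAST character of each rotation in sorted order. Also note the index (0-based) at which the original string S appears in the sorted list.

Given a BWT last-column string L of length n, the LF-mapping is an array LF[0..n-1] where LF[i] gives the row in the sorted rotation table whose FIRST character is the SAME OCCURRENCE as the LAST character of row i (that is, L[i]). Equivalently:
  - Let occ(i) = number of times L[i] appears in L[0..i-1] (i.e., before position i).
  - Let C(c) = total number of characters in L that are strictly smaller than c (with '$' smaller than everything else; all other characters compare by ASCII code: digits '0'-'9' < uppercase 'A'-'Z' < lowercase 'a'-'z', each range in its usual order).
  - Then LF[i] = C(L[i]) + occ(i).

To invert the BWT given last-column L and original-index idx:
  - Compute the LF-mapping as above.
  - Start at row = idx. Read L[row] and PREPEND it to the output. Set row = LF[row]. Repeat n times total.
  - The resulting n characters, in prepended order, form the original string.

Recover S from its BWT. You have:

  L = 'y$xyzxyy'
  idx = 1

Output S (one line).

LF mapping: 3 0 1 4 7 2 5 6
Walk LF starting at row 1, prepending L[row]:
  step 1: row=1, L[1]='$', prepend. Next row=LF[1]=0
  step 2: row=0, L[0]='y', prepend. Next row=LF[0]=3
  step 3: row=3, L[3]='y', prepend. Next row=LF[3]=4
  step 4: row=4, L[4]='z', prepend. Next row=LF[4]=7
  step 5: row=7, L[7]='y', prepend. Next row=LF[7]=6
  step 6: row=6, L[6]='y', prepend. Next row=LF[6]=5
  step 7: row=5, L[5]='x', prepend. Next row=LF[5]=2
  step 8: row=2, L[2]='x', prepend. Next row=LF[2]=1
Reversed output: xxyyzyy$

Answer: xxyyzyy$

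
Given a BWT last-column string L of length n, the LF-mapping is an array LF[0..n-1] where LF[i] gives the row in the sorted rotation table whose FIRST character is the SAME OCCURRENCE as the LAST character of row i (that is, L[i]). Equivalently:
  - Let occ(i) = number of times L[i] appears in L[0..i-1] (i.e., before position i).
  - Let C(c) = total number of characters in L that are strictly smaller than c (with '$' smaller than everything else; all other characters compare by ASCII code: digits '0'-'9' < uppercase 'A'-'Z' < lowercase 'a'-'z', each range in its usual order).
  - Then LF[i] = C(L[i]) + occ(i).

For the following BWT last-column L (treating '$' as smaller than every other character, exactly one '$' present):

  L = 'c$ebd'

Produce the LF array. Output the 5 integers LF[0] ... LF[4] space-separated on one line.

Answer: 2 0 4 1 3

Derivation:
Char counts: '$':1, 'b':1, 'c':1, 'd':1, 'e':1
C (first-col start): C('$')=0, C('b')=1, C('c')=2, C('d')=3, C('e')=4
L[0]='c': occ=0, LF[0]=C('c')+0=2+0=2
L[1]='$': occ=0, LF[1]=C('$')+0=0+0=0
L[2]='e': occ=0, LF[2]=C('e')+0=4+0=4
L[3]='b': occ=0, LF[3]=C('b')+0=1+0=1
L[4]='d': occ=0, LF[4]=C('d')+0=3+0=3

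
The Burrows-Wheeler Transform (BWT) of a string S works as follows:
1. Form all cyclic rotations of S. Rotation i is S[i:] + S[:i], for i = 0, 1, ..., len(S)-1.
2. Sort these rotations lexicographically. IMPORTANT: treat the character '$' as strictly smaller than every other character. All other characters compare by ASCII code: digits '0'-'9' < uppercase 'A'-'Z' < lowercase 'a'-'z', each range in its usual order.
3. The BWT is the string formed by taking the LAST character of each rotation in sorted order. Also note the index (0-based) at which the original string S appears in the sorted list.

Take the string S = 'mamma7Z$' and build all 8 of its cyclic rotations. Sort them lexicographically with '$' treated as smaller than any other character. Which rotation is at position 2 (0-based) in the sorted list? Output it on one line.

All 8 rotations (rotation i = S[i:]+S[:i]):
  rot[0] = mamma7Z$
  rot[1] = amma7Z$m
  rot[2] = mma7Z$ma
  rot[3] = ma7Z$mam
  rot[4] = a7Z$mamm
  rot[5] = 7Z$mamma
  rot[6] = Z$mamma7
  rot[7] = $mamma7Z
Sorted (with $ < everything):
  sorted[0] = $mamma7Z
  sorted[1] = 7Z$mamma
  sorted[2] = Z$mamma7
  sorted[3] = a7Z$mamm
  sorted[4] = amma7Z$m
  sorted[5] = ma7Z$mam
  sorted[6] = mamma7Z$
  sorted[7] = mma7Z$ma
sorted[2] = Z$mamma7

Answer: Z$mamma7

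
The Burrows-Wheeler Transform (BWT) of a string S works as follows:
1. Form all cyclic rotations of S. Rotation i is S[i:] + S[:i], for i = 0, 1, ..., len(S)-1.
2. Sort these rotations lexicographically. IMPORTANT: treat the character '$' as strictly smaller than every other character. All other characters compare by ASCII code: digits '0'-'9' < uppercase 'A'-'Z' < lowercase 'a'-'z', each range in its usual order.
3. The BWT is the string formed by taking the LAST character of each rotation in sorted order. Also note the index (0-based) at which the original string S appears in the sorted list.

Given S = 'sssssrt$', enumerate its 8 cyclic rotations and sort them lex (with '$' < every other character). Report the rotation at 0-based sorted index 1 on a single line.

All 8 rotations (rotation i = S[i:]+S[:i]):
  rot[0] = sssssrt$
  rot[1] = ssssrt$s
  rot[2] = sssrt$ss
  rot[3] = ssrt$sss
  rot[4] = srt$ssss
  rot[5] = rt$sssss
  rot[6] = t$sssssr
  rot[7] = $sssssrt
Sorted (with $ < everything):
  sorted[0] = $sssssrt
  sorted[1] = rt$sssss
  sorted[2] = srt$ssss
  sorted[3] = ssrt$sss
  sorted[4] = sssrt$ss
  sorted[5] = ssssrt$s
  sorted[6] = sssssrt$
  sorted[7] = t$sssssr
sorted[1] = rt$sssss

Answer: rt$sssss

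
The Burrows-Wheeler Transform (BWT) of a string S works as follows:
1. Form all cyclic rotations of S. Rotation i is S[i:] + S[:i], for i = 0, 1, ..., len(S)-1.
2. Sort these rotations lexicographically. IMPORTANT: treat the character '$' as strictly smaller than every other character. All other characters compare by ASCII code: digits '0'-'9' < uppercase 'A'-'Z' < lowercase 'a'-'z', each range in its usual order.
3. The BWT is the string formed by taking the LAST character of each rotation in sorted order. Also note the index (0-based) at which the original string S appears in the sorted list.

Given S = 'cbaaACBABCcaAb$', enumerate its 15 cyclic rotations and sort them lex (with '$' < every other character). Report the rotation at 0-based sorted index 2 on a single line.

All 15 rotations (rotation i = S[i:]+S[:i]):
  rot[0] = cbaaACBABCcaAb$
  rot[1] = baaACBABCcaAb$c
  rot[2] = aaACBABCcaAb$cb
  rot[3] = aACBABCcaAb$cba
  rot[4] = ACBABCcaAb$cbaa
  rot[5] = CBABCcaAb$cbaaA
  rot[6] = BABCcaAb$cbaaAC
  rot[7] = ABCcaAb$cbaaACB
  rot[8] = BCcaAb$cbaaACBA
  rot[9] = CcaAb$cbaaACBAB
  rot[10] = caAb$cbaaACBABC
  rot[11] = aAb$cbaaACBABCc
  rot[12] = Ab$cbaaACBABCca
  rot[13] = b$cbaaACBABCcaA
  rot[14] = $cbaaACBABCcaAb
Sorted (with $ < everything):
  sorted[0] = $cbaaACBABCcaAb
  sorted[1] = ABCcaAb$cbaaACB
  sorted[2] = ACBABCcaAb$cbaa
  sorted[3] = Ab$cbaaACBABCca
  sorted[4] = BABCcaAb$cbaaAC
  sorted[5] = BCcaAb$cbaaACBA
  sorted[6] = CBABCcaAb$cbaaA
  sorted[7] = CcaAb$cbaaACBAB
  sorted[8] = aACBABCcaAb$cba
  sorted[9] = aAb$cbaaACBABCc
  sorted[10] = aaACBABCcaAb$cb
  sorted[11] = b$cbaaACBABCcaA
  sorted[12] = baaACBABCcaAb$c
  sorted[13] = caAb$cbaaACBABC
  sorted[14] = cbaaACBABCcaAb$
sorted[2] = ACBABCcaAb$cbaa

Answer: ACBABCcaAb$cbaa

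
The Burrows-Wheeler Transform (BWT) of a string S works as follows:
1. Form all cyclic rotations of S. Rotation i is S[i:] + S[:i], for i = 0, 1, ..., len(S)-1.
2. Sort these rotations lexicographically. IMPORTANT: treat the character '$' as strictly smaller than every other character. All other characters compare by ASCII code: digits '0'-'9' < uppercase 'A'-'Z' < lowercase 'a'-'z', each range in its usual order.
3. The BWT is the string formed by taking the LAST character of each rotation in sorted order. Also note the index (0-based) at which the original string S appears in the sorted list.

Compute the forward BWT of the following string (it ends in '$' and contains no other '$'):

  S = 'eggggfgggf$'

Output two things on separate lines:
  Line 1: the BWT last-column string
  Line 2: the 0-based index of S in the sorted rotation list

Answer: f$ggggggfge
1

Derivation:
All 11 rotations (rotation i = S[i:]+S[:i]):
  rot[0] = eggggfgggf$
  rot[1] = ggggfgggf$e
  rot[2] = gggfgggf$eg
  rot[3] = ggfgggf$egg
  rot[4] = gfgggf$eggg
  rot[5] = fgggf$egggg
  rot[6] = gggf$eggggf
  rot[7] = ggf$eggggfg
  rot[8] = gf$eggggfgg
  rot[9] = f$eggggfggg
  rot[10] = $eggggfgggf
Sorted (with $ < everything):
  sorted[0] = $eggggfgggf  (last char: 'f')
  sorted[1] = eggggfgggf$  (last char: '$')
  sorted[2] = f$eggggfggg  (last char: 'g')
  sorted[3] = fgggf$egggg  (last char: 'g')
  sorted[4] = gf$eggggfgg  (last char: 'g')
  sorted[5] = gfgggf$eggg  (last char: 'g')
  sorted[6] = ggf$eggggfg  (last char: 'g')
  sorted[7] = ggfgggf$egg  (last char: 'g')
  sorted[8] = gggf$eggggf  (last char: 'f')
  sorted[9] = gggfgggf$eg  (last char: 'g')
  sorted[10] = ggggfgggf$e  (last char: 'e')
Last column: f$ggggggfge
Original string S is at sorted index 1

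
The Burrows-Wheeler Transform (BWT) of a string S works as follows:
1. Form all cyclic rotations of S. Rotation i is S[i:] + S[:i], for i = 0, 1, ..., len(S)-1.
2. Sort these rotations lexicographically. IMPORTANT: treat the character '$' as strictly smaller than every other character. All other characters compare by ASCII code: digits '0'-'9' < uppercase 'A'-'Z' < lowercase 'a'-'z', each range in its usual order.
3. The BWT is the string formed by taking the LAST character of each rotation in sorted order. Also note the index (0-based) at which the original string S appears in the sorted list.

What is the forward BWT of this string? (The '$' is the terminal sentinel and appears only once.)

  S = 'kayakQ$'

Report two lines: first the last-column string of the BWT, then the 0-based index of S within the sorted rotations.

Answer: Qkyka$a
5

Derivation:
All 7 rotations (rotation i = S[i:]+S[:i]):
  rot[0] = kayakQ$
  rot[1] = ayakQ$k
  rot[2] = yakQ$ka
  rot[3] = akQ$kay
  rot[4] = kQ$kaya
  rot[5] = Q$kayak
  rot[6] = $kayakQ
Sorted (with $ < everything):
  sorted[0] = $kayakQ  (last char: 'Q')
  sorted[1] = Q$kayak  (last char: 'k')
  sorted[2] = akQ$kay  (last char: 'y')
  sorted[3] = ayakQ$k  (last char: 'k')
  sorted[4] = kQ$kaya  (last char: 'a')
  sorted[5] = kayakQ$  (last char: '$')
  sorted[6] = yakQ$ka  (last char: 'a')
Last column: Qkyka$a
Original string S is at sorted index 5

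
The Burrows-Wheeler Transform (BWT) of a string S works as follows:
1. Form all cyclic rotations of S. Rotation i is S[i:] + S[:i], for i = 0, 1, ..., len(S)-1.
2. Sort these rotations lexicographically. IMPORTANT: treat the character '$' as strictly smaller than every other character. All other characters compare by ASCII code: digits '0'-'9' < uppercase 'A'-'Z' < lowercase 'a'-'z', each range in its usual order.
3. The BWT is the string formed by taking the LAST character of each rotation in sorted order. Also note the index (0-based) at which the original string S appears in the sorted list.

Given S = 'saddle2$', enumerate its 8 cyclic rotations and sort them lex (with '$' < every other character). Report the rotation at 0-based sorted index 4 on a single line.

All 8 rotations (rotation i = S[i:]+S[:i]):
  rot[0] = saddle2$
  rot[1] = addle2$s
  rot[2] = ddle2$sa
  rot[3] = dle2$sad
  rot[4] = le2$sadd
  rot[5] = e2$saddl
  rot[6] = 2$saddle
  rot[7] = $saddle2
Sorted (with $ < everything):
  sorted[0] = $saddle2
  sorted[1] = 2$saddle
  sorted[2] = addle2$s
  sorted[3] = ddle2$sa
  sorted[4] = dle2$sad
  sorted[5] = e2$saddl
  sorted[6] = le2$sadd
  sorted[7] = saddle2$
sorted[4] = dle2$sad

Answer: dle2$sad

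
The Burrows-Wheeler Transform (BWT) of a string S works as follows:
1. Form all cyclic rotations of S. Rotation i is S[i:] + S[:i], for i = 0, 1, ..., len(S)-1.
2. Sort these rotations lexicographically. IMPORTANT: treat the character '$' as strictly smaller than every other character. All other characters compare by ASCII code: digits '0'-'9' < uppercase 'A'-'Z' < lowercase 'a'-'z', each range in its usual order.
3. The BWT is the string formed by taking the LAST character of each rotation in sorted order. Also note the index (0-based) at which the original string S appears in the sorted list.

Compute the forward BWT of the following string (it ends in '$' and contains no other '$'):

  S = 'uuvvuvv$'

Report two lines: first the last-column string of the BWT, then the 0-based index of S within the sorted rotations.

Answer: v$vuvvuu
1

Derivation:
All 8 rotations (rotation i = S[i:]+S[:i]):
  rot[0] = uuvvuvv$
  rot[1] = uvvuvv$u
  rot[2] = vvuvv$uu
  rot[3] = vuvv$uuv
  rot[4] = uvv$uuvv
  rot[5] = vv$uuvvu
  rot[6] = v$uuvvuv
  rot[7] = $uuvvuvv
Sorted (with $ < everything):
  sorted[0] = $uuvvuvv  (last char: 'v')
  sorted[1] = uuvvuvv$  (last char: '$')
  sorted[2] = uvv$uuvv  (last char: 'v')
  sorted[3] = uvvuvv$u  (last char: 'u')
  sorted[4] = v$uuvvuv  (last char: 'v')
  sorted[5] = vuvv$uuv  (last char: 'v')
  sorted[6] = vv$uuvvu  (last char: 'u')
  sorted[7] = vvuvv$uu  (last char: 'u')
Last column: v$vuvvuu
Original string S is at sorted index 1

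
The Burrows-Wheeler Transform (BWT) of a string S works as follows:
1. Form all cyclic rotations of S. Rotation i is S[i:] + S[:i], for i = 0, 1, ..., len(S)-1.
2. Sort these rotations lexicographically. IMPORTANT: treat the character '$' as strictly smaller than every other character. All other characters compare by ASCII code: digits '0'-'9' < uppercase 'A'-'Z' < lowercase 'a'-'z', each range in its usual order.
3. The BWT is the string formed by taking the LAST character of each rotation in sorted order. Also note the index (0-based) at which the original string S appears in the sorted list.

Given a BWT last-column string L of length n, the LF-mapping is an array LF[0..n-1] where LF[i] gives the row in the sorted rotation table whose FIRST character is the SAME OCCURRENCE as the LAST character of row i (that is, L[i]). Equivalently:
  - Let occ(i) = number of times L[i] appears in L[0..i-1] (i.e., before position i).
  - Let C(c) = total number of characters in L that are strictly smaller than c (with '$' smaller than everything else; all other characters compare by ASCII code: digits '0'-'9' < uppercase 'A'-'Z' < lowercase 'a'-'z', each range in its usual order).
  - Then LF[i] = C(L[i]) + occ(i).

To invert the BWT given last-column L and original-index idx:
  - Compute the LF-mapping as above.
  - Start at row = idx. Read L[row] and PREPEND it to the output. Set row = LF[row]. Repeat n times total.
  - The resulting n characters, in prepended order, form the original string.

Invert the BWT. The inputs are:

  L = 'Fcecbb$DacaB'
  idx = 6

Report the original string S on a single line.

LF mapping: 3 8 11 9 6 7 0 2 4 10 5 1
Walk LF starting at row 6, prepending L[row]:
  step 1: row=6, L[6]='$', prepend. Next row=LF[6]=0
  step 2: row=0, L[0]='F', prepend. Next row=LF[0]=3
  step 3: row=3, L[3]='c', prepend. Next row=LF[3]=9
  step 4: row=9, L[9]='c', prepend. Next row=LF[9]=10
  step 5: row=10, L[10]='a', prepend. Next row=LF[10]=5
  step 6: row=5, L[5]='b', prepend. Next row=LF[5]=7
  step 7: row=7, L[7]='D', prepend. Next row=LF[7]=2
  step 8: row=2, L[2]='e', prepend. Next row=LF[2]=11
  step 9: row=11, L[11]='B', prepend. Next row=LF[11]=1
  step 10: row=1, L[1]='c', prepend. Next row=LF[1]=8
  step 11: row=8, L[8]='a', prepend. Next row=LF[8]=4
  step 12: row=4, L[4]='b', prepend. Next row=LF[4]=6
Reversed output: bacBeDbaccF$

Answer: bacBeDbaccF$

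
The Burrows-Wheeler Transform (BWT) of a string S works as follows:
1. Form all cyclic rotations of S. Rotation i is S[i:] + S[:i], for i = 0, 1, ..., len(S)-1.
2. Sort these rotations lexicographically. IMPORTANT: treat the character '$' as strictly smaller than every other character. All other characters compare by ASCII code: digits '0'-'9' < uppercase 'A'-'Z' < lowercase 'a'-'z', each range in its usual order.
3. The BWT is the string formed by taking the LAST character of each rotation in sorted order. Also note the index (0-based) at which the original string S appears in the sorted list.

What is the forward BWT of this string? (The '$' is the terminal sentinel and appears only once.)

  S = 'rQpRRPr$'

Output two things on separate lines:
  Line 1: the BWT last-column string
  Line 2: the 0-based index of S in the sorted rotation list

All 8 rotations (rotation i = S[i:]+S[:i]):
  rot[0] = rQpRRPr$
  rot[1] = QpRRPr$r
  rot[2] = pRRPr$rQ
  rot[3] = RRPr$rQp
  rot[4] = RPr$rQpR
  rot[5] = Pr$rQpRR
  rot[6] = r$rQpRRP
  rot[7] = $rQpRRPr
Sorted (with $ < everything):
  sorted[0] = $rQpRRPr  (last char: 'r')
  sorted[1] = Pr$rQpRR  (last char: 'R')
  sorted[2] = QpRRPr$r  (last char: 'r')
  sorted[3] = RPr$rQpR  (last char: 'R')
  sorted[4] = RRPr$rQp  (last char: 'p')
  sorted[5] = pRRPr$rQ  (last char: 'Q')
  sorted[6] = r$rQpRRP  (last char: 'P')
  sorted[7] = rQpRRPr$  (last char: '$')
Last column: rRrRpQP$
Original string S is at sorted index 7

Answer: rRrRpQP$
7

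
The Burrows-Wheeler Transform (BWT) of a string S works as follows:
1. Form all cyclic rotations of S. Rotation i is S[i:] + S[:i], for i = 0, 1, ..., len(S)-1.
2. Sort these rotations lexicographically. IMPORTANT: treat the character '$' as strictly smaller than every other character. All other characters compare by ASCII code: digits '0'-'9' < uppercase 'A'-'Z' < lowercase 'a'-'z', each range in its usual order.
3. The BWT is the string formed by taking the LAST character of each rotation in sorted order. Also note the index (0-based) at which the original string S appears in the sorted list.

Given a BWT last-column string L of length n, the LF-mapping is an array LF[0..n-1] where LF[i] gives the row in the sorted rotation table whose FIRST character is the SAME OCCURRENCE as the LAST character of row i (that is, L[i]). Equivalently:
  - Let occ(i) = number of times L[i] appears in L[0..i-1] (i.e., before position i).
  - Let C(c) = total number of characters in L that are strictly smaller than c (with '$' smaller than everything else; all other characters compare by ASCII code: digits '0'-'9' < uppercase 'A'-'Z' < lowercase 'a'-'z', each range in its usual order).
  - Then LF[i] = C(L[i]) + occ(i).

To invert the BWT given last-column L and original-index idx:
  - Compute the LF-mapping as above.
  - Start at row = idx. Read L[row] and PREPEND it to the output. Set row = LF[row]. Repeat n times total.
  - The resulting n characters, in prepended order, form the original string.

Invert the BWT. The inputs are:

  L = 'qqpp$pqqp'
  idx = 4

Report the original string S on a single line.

LF mapping: 5 6 1 2 0 3 7 8 4
Walk LF starting at row 4, prepending L[row]:
  step 1: row=4, L[4]='$', prepend. Next row=LF[4]=0
  step 2: row=0, L[0]='q', prepend. Next row=LF[0]=5
  step 3: row=5, L[5]='p', prepend. Next row=LF[5]=3
  step 4: row=3, L[3]='p', prepend. Next row=LF[3]=2
  step 5: row=2, L[2]='p', prepend. Next row=LF[2]=1
  step 6: row=1, L[1]='q', prepend. Next row=LF[1]=6
  step 7: row=6, L[6]='q', prepend. Next row=LF[6]=7
  step 8: row=7, L[7]='q', prepend. Next row=LF[7]=8
  step 9: row=8, L[8]='p', prepend. Next row=LF[8]=4
Reversed output: pqqqpppq$

Answer: pqqqpppq$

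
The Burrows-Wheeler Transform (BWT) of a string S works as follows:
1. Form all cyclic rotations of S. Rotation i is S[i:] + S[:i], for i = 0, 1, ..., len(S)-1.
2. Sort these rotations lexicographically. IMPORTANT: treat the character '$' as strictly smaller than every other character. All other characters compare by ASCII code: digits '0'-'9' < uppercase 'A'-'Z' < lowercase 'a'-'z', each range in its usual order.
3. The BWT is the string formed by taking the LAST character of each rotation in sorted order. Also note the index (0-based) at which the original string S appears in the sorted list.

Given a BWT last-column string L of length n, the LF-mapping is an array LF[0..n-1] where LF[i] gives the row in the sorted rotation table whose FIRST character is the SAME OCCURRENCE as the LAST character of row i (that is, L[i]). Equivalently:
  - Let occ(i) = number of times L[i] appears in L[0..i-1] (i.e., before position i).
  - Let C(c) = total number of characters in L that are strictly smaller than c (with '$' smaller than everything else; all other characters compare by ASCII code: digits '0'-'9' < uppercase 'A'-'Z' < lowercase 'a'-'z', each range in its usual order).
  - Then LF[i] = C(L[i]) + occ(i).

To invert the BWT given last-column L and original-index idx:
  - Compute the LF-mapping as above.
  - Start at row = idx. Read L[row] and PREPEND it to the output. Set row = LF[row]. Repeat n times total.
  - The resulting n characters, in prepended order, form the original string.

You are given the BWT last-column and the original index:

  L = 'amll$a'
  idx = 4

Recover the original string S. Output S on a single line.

LF mapping: 1 5 3 4 0 2
Walk LF starting at row 4, prepending L[row]:
  step 1: row=4, L[4]='$', prepend. Next row=LF[4]=0
  step 2: row=0, L[0]='a', prepend. Next row=LF[0]=1
  step 3: row=1, L[1]='m', prepend. Next row=LF[1]=5
  step 4: row=5, L[5]='a', prepend. Next row=LF[5]=2
  step 5: row=2, L[2]='l', prepend. Next row=LF[2]=3
  step 6: row=3, L[3]='l', prepend. Next row=LF[3]=4
Reversed output: llama$

Answer: llama$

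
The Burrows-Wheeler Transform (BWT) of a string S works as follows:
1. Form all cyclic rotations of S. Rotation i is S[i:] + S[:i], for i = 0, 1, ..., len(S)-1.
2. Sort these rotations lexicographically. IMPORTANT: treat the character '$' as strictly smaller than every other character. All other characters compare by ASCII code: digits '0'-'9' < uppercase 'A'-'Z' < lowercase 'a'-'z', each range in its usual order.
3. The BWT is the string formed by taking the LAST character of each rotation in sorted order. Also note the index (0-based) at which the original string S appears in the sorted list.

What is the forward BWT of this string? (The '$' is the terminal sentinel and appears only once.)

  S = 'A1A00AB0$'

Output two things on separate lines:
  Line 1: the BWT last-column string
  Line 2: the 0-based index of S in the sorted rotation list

Answer: 0BA0A1$0A
6

Derivation:
All 9 rotations (rotation i = S[i:]+S[:i]):
  rot[0] = A1A00AB0$
  rot[1] = 1A00AB0$A
  rot[2] = A00AB0$A1
  rot[3] = 00AB0$A1A
  rot[4] = 0AB0$A1A0
  rot[5] = AB0$A1A00
  rot[6] = B0$A1A00A
  rot[7] = 0$A1A00AB
  rot[8] = $A1A00AB0
Sorted (with $ < everything):
  sorted[0] = $A1A00AB0  (last char: '0')
  sorted[1] = 0$A1A00AB  (last char: 'B')
  sorted[2] = 00AB0$A1A  (last char: 'A')
  sorted[3] = 0AB0$A1A0  (last char: '0')
  sorted[4] = 1A00AB0$A  (last char: 'A')
  sorted[5] = A00AB0$A1  (last char: '1')
  sorted[6] = A1A00AB0$  (last char: '$')
  sorted[7] = AB0$A1A00  (last char: '0')
  sorted[8] = B0$A1A00A  (last char: 'A')
Last column: 0BA0A1$0A
Original string S is at sorted index 6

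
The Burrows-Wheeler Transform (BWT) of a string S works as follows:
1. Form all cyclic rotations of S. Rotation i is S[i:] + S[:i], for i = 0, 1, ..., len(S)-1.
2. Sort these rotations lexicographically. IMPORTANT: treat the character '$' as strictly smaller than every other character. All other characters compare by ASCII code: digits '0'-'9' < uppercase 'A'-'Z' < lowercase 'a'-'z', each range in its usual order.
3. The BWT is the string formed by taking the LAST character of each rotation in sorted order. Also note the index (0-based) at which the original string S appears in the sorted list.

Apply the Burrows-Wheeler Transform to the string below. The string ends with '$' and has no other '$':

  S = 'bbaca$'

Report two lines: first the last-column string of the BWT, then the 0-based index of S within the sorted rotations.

Answer: acbb$a
4

Derivation:
All 6 rotations (rotation i = S[i:]+S[:i]):
  rot[0] = bbaca$
  rot[1] = baca$b
  rot[2] = aca$bb
  rot[3] = ca$bba
  rot[4] = a$bbac
  rot[5] = $bbaca
Sorted (with $ < everything):
  sorted[0] = $bbaca  (last char: 'a')
  sorted[1] = a$bbac  (last char: 'c')
  sorted[2] = aca$bb  (last char: 'b')
  sorted[3] = baca$b  (last char: 'b')
  sorted[4] = bbaca$  (last char: '$')
  sorted[5] = ca$bba  (last char: 'a')
Last column: acbb$a
Original string S is at sorted index 4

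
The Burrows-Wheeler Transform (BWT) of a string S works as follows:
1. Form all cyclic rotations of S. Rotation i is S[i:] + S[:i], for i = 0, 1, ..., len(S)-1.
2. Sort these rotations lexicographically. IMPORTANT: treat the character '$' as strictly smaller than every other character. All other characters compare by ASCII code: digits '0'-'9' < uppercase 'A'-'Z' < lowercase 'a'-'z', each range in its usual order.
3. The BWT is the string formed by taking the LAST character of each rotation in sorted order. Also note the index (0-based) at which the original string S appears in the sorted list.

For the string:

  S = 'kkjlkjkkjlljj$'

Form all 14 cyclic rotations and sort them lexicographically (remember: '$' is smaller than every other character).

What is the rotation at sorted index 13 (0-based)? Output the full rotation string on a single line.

All 14 rotations (rotation i = S[i:]+S[:i]):
  rot[0] = kkjlkjkkjlljj$
  rot[1] = kjlkjkkjlljj$k
  rot[2] = jlkjkkjlljj$kk
  rot[3] = lkjkkjlljj$kkj
  rot[4] = kjkkjlljj$kkjl
  rot[5] = jkkjlljj$kkjlk
  rot[6] = kkjlljj$kkjlkj
  rot[7] = kjlljj$kkjlkjk
  rot[8] = jlljj$kkjlkjkk
  rot[9] = lljj$kkjlkjkkj
  rot[10] = ljj$kkjlkjkkjl
  rot[11] = jj$kkjlkjkkjll
  rot[12] = j$kkjlkjkkjllj
  rot[13] = $kkjlkjkkjlljj
Sorted (with $ < everything):
  sorted[0] = $kkjlkjkkjlljj
  sorted[1] = j$kkjlkjkkjllj
  sorted[2] = jj$kkjlkjkkjll
  sorted[3] = jkkjlljj$kkjlk
  sorted[4] = jlkjkkjlljj$kk
  sorted[5] = jlljj$kkjlkjkk
  sorted[6] = kjkkjlljj$kkjl
  sorted[7] = kjlkjkkjlljj$k
  sorted[8] = kjlljj$kkjlkjk
  sorted[9] = kkjlkjkkjlljj$
  sorted[10] = kkjlljj$kkjlkj
  sorted[11] = ljj$kkjlkjkkjl
  sorted[12] = lkjkkjlljj$kkj
  sorted[13] = lljj$kkjlkjkkj
sorted[13] = lljj$kkjlkjkkj

Answer: lljj$kkjlkjkkj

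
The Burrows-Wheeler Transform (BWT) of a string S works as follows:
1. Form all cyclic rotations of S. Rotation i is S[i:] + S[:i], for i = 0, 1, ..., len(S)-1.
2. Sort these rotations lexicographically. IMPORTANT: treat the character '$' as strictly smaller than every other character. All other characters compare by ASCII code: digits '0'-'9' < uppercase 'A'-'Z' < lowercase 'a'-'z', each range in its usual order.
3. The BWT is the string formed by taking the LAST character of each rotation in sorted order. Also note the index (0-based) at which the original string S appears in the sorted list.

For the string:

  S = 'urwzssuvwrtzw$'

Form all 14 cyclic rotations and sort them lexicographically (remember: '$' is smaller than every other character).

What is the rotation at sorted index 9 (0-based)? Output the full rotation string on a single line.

Answer: w$urwzssuvwrtz

Derivation:
All 14 rotations (rotation i = S[i:]+S[:i]):
  rot[0] = urwzssuvwrtzw$
  rot[1] = rwzssuvwrtzw$u
  rot[2] = wzssuvwrtzw$ur
  rot[3] = zssuvwrtzw$urw
  rot[4] = ssuvwrtzw$urwz
  rot[5] = suvwrtzw$urwzs
  rot[6] = uvwrtzw$urwzss
  rot[7] = vwrtzw$urwzssu
  rot[8] = wrtzw$urwzssuv
  rot[9] = rtzw$urwzssuvw
  rot[10] = tzw$urwzssuvwr
  rot[11] = zw$urwzssuvwrt
  rot[12] = w$urwzssuvwrtz
  rot[13] = $urwzssuvwrtzw
Sorted (with $ < everything):
  sorted[0] = $urwzssuvwrtzw
  sorted[1] = rtzw$urwzssuvw
  sorted[2] = rwzssuvwrtzw$u
  sorted[3] = ssuvwrtzw$urwz
  sorted[4] = suvwrtzw$urwzs
  sorted[5] = tzw$urwzssuvwr
  sorted[6] = urwzssuvwrtzw$
  sorted[7] = uvwrtzw$urwzss
  sorted[8] = vwrtzw$urwzssu
  sorted[9] = w$urwzssuvwrtz
  sorted[10] = wrtzw$urwzssuv
  sorted[11] = wzssuvwrtzw$ur
  sorted[12] = zssuvwrtzw$urw
  sorted[13] = zw$urwzssuvwrt
sorted[9] = w$urwzssuvwrtz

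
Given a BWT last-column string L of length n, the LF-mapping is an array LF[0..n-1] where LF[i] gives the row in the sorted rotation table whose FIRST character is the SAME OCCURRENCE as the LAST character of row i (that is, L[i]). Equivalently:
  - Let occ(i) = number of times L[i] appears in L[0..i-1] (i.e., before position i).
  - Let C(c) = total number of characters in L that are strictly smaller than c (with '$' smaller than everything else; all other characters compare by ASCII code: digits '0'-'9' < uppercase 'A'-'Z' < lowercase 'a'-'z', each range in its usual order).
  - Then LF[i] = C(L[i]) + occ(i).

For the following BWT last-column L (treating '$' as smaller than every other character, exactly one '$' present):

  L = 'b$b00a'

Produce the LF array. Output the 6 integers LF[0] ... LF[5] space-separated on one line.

Char counts: '$':1, '0':2, 'a':1, 'b':2
C (first-col start): C('$')=0, C('0')=1, C('a')=3, C('b')=4
L[0]='b': occ=0, LF[0]=C('b')+0=4+0=4
L[1]='$': occ=0, LF[1]=C('$')+0=0+0=0
L[2]='b': occ=1, LF[2]=C('b')+1=4+1=5
L[3]='0': occ=0, LF[3]=C('0')+0=1+0=1
L[4]='0': occ=1, LF[4]=C('0')+1=1+1=2
L[5]='a': occ=0, LF[5]=C('a')+0=3+0=3

Answer: 4 0 5 1 2 3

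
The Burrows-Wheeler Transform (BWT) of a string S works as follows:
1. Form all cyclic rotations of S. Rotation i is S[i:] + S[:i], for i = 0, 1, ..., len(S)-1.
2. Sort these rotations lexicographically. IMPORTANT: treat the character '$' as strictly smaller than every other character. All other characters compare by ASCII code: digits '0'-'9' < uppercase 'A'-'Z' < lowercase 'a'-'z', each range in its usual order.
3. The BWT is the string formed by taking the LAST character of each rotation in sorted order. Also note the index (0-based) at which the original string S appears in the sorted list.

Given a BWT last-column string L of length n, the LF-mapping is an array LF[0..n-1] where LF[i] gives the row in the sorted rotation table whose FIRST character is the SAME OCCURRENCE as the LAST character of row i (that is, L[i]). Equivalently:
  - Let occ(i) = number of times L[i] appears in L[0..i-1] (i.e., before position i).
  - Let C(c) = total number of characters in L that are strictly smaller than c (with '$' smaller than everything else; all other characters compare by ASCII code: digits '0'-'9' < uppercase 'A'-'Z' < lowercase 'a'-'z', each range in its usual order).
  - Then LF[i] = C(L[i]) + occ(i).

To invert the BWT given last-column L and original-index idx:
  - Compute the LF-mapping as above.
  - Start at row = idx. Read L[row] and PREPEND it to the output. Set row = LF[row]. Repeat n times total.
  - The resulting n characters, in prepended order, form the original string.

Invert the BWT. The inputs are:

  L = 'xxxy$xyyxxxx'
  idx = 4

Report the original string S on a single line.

LF mapping: 1 2 3 9 0 4 10 11 5 6 7 8
Walk LF starting at row 4, prepending L[row]:
  step 1: row=4, L[4]='$', prepend. Next row=LF[4]=0
  step 2: row=0, L[0]='x', prepend. Next row=LF[0]=1
  step 3: row=1, L[1]='x', prepend. Next row=LF[1]=2
  step 4: row=2, L[2]='x', prepend. Next row=LF[2]=3
  step 5: row=3, L[3]='y', prepend. Next row=LF[3]=9
  step 6: row=9, L[9]='x', prepend. Next row=LF[9]=6
  step 7: row=6, L[6]='y', prepend. Next row=LF[6]=10
  step 8: row=10, L[10]='x', prepend. Next row=LF[10]=7
  step 9: row=7, L[7]='y', prepend. Next row=LF[7]=11
  step 10: row=11, L[11]='x', prepend. Next row=LF[11]=8
  step 11: row=8, L[8]='x', prepend. Next row=LF[8]=5
  step 12: row=5, L[5]='x', prepend. Next row=LF[5]=4
Reversed output: xxxyxyxyxxx$

Answer: xxxyxyxyxxx$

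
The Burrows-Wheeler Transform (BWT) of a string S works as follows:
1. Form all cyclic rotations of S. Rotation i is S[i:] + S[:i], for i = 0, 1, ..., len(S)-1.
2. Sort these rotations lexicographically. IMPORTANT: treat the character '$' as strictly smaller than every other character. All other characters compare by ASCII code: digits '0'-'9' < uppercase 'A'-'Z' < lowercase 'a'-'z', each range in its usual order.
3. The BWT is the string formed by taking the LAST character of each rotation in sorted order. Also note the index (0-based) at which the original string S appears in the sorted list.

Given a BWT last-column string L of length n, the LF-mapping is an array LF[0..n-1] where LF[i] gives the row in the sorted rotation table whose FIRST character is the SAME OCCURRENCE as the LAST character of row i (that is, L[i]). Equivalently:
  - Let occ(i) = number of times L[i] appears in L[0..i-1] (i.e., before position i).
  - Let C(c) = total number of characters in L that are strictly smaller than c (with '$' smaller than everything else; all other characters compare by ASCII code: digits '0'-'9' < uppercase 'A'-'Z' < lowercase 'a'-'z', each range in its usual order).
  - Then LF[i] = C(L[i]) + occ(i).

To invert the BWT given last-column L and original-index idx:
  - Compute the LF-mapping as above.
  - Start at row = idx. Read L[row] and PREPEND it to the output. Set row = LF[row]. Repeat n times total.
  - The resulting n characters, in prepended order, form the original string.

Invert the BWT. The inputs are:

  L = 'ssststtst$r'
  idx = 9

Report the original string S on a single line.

Answer: tstsrttsss$

Derivation:
LF mapping: 2 3 4 7 5 8 9 6 10 0 1
Walk LF starting at row 9, prepending L[row]:
  step 1: row=9, L[9]='$', prepend. Next row=LF[9]=0
  step 2: row=0, L[0]='s', prepend. Next row=LF[0]=2
  step 3: row=2, L[2]='s', prepend. Next row=LF[2]=4
  step 4: row=4, L[4]='s', prepend. Next row=LF[4]=5
  step 5: row=5, L[5]='t', prepend. Next row=LF[5]=8
  step 6: row=8, L[8]='t', prepend. Next row=LF[8]=10
  step 7: row=10, L[10]='r', prepend. Next row=LF[10]=1
  step 8: row=1, L[1]='s', prepend. Next row=LF[1]=3
  step 9: row=3, L[3]='t', prepend. Next row=LF[3]=7
  step 10: row=7, L[7]='s', prepend. Next row=LF[7]=6
  step 11: row=6, L[6]='t', prepend. Next row=LF[6]=9
Reversed output: tstsrttsss$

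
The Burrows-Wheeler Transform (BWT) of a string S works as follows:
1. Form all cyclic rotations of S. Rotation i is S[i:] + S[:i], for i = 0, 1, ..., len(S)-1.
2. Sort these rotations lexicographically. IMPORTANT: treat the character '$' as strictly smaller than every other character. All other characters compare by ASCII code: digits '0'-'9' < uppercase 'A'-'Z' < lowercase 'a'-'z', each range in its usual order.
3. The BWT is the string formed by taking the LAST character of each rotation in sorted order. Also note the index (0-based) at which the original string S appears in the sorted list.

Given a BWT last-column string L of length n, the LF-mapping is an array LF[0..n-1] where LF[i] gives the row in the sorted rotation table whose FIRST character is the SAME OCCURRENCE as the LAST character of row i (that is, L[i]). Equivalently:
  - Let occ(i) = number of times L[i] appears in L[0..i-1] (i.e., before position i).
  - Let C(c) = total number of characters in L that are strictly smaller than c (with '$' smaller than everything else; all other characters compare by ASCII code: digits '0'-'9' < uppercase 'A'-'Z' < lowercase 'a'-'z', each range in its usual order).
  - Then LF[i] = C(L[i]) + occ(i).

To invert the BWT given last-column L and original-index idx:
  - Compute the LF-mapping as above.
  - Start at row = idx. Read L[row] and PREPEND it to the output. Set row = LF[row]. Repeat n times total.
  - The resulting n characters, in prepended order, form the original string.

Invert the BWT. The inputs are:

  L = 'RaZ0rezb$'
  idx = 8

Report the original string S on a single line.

Answer: zebra0ZR$

Derivation:
LF mapping: 2 4 3 1 7 6 8 5 0
Walk LF starting at row 8, prepending L[row]:
  step 1: row=8, L[8]='$', prepend. Next row=LF[8]=0
  step 2: row=0, L[0]='R', prepend. Next row=LF[0]=2
  step 3: row=2, L[2]='Z', prepend. Next row=LF[2]=3
  step 4: row=3, L[3]='0', prepend. Next row=LF[3]=1
  step 5: row=1, L[1]='a', prepend. Next row=LF[1]=4
  step 6: row=4, L[4]='r', prepend. Next row=LF[4]=7
  step 7: row=7, L[7]='b', prepend. Next row=LF[7]=5
  step 8: row=5, L[5]='e', prepend. Next row=LF[5]=6
  step 9: row=6, L[6]='z', prepend. Next row=LF[6]=8
Reversed output: zebra0ZR$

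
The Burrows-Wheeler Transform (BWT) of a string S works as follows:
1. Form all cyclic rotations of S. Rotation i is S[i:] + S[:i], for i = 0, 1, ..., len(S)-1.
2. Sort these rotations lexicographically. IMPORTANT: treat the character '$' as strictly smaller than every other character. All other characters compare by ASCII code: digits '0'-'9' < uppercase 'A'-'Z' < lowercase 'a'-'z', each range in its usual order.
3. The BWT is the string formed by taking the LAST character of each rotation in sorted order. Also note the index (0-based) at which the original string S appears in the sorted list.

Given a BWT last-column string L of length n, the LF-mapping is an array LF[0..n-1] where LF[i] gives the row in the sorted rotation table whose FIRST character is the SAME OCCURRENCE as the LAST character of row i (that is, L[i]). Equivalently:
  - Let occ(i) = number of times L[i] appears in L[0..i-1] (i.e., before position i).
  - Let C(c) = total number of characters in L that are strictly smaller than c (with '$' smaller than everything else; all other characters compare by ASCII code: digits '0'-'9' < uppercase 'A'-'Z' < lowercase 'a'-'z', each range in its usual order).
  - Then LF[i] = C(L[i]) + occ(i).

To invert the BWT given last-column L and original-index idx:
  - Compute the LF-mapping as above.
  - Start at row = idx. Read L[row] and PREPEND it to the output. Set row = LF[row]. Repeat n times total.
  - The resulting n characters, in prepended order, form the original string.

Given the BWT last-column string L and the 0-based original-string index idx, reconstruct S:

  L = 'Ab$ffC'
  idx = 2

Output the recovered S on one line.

LF mapping: 1 3 0 4 5 2
Walk LF starting at row 2, prepending L[row]:
  step 1: row=2, L[2]='$', prepend. Next row=LF[2]=0
  step 2: row=0, L[0]='A', prepend. Next row=LF[0]=1
  step 3: row=1, L[1]='b', prepend. Next row=LF[1]=3
  step 4: row=3, L[3]='f', prepend. Next row=LF[3]=4
  step 5: row=4, L[4]='f', prepend. Next row=LF[4]=5
  step 6: row=5, L[5]='C', prepend. Next row=LF[5]=2
Reversed output: CffbA$

Answer: CffbA$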